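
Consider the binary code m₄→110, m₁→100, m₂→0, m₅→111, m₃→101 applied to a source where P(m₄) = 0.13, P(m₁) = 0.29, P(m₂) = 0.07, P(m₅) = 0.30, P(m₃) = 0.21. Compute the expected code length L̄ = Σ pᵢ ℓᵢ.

2.86 bits/symbol

L̄ = Σ pᵢ·ℓᵢ = 0.13·3 + 0.29·3 + 0.07·1 + 0.30·3 + 0.21·3 = 2.86 bits/symbol.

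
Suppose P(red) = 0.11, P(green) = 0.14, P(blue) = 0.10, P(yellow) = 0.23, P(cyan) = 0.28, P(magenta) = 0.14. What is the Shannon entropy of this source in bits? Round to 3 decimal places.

2.479 bits

H = −Σ pᵢ log₂ pᵢ.
−0.11·log₂(0.11) = 0.3503
−0.14·log₂(0.14) = 0.3971
−0.10·log₂(0.10) = 0.3322
−0.23·log₂(0.23) = 0.4877
−0.28·log₂(0.28) = 0.5142
−0.14·log₂(0.14) = 0.3971
Sum ≈ 2.4786 → 2.479 bits.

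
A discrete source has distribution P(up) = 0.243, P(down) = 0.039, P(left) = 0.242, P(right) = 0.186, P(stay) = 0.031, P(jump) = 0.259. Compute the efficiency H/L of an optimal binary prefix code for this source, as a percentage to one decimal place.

Entropy H = −Σ p log₂ p ≈ 2.2853 bits.
Huffman merges: 31/1000+39/1000→7/100; 7/100+93/500→32/125; 121/500+243/1000→97/200; 32/125+259/1000→103/200; 97/200+103/200→1. L = 1163/500 ≈ 2.3260.
Efficiency = H/L = 2.2853/2.3260 = 98.3%.

98.3%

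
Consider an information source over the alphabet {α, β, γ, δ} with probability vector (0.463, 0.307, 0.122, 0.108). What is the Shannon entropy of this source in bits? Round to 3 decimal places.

H = −Σ pᵢ log₂ pᵢ.
−0.463·log₂(0.463) = 0.5144
−0.307·log₂(0.307) = 0.5230
−0.122·log₂(0.122) = 0.3703
−0.108·log₂(0.108) = 0.3468
Sum ≈ 1.7544 → 1.754 bits.

1.754 bits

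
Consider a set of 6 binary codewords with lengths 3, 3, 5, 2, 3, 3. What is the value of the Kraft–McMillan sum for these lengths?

With common denominator 2^5 = 32: Σ 2^(−ℓᵢ) = 4/32 + 4/32 + 1/32 + 8/32 + 4/32 + 4/32 = 25/32 = 0.78125.

0.78125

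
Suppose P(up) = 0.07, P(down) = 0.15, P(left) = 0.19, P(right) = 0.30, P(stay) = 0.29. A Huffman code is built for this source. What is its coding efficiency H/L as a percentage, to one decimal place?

Entropy H = −Σ p log₂ p ≈ 2.1733 bits.
Huffman merges: 7/100+3/20→11/50; 19/100+11/50→41/100; 29/100+3/10→59/100; 41/100+59/100→1. L = 111/50 ≈ 2.2200.
Efficiency = H/L = 2.1733/2.2200 = 97.9%.

97.9%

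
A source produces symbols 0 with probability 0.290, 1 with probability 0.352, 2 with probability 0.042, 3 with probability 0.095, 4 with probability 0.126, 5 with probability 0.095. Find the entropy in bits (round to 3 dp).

H = −Σ pᵢ log₂ pᵢ.
−0.290·log₂(0.290) = 0.5179
−0.352·log₂(0.352) = 0.5302
−0.042·log₂(0.042) = 0.1921
−0.095·log₂(0.095) = 0.3226
−0.126·log₂(0.126) = 0.3766
−0.095·log₂(0.095) = 0.3226
Sum ≈ 2.2620 → 2.262 bits.

2.262 bits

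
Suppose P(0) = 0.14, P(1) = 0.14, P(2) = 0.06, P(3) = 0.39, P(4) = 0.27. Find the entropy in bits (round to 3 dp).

2.078 bits

H = −Σ pᵢ log₂ pᵢ.
−0.14·log₂(0.14) = 0.3971
−0.14·log₂(0.14) = 0.3971
−0.06·log₂(0.06) = 0.2435
−0.39·log₂(0.39) = 0.5298
−0.27·log₂(0.27) = 0.5100
Sum ≈ 2.0776 → 2.078 bits.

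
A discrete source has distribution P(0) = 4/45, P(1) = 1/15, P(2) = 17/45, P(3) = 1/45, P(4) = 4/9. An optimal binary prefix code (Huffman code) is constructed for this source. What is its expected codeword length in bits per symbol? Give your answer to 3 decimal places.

Repeatedly combine the two least-probable nodes; the expected code length is the sum of the merged weights.
merge 1/45 + 1/15 → 4/45
merge 4/45 + 4/45 → 8/45
merge 8/45 + 17/45 → 5/9
merge 4/9 + 5/9 → 1
L = 4/45 + 8/45 + 5/9 + 1 = 82/45 ≈ 1.822 bits/symbol.

1.822 bits/symbol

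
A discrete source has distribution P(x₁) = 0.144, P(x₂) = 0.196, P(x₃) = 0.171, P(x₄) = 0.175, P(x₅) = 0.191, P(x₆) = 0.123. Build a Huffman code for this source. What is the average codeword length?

2.613 bits/symbol

Repeatedly combine the two least-probable nodes; the expected code length is the sum of the merged weights.
merge 123/1000 + 18/125 → 267/1000
merge 171/1000 + 7/40 → 173/500
merge 191/1000 + 49/250 → 387/1000
merge 267/1000 + 173/500 → 613/1000
merge 387/1000 + 613/1000 → 1
L = 267/1000 + 173/500 + 387/1000 + 613/1000 + 1 = 2613/1000 = 2.613 bits/symbol.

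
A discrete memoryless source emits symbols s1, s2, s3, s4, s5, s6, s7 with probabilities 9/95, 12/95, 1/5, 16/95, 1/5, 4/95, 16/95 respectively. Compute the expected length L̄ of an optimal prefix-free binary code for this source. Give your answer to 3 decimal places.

Repeatedly combine the two least-probable nodes; the expected code length is the sum of the merged weights.
merge 4/95 + 9/95 → 13/95
merge 12/95 + 13/95 → 5/19
merge 16/95 + 16/95 → 32/95
merge 1/5 + 1/5 → 2/5
merge 5/19 + 32/95 → 3/5
merge 2/5 + 3/5 → 1
L = 13/95 + 5/19 + 32/95 + 2/5 + 3/5 + 1 = 52/19 ≈ 2.737 bits/symbol.

2.737 bits/symbol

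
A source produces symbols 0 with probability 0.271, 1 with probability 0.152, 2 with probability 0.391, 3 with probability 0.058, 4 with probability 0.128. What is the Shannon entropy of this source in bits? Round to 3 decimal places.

H = −Σ pᵢ log₂ pᵢ.
−0.271·log₂(0.271) = 0.5105
−0.152·log₂(0.152) = 0.4131
−0.391·log₂(0.391) = 0.5297
−0.058·log₂(0.058) = 0.2383
−0.128·log₂(0.128) = 0.3796
Sum ≈ 2.0712 → 2.071 bits.

2.071 bits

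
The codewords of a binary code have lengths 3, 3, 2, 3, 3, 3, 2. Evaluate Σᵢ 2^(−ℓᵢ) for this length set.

1.125

With common denominator 2^3 = 8: Σ 2^(−ℓᵢ) = 1/8 + 1/8 + 2/8 + 1/8 + 1/8 + 1/8 + 2/8 = 9/8 = 1.125.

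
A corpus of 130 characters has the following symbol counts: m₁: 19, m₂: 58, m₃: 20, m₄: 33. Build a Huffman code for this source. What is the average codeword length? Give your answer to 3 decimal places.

Probabilities are the counts divided by 130.
Repeatedly combine the two least-probable nodes; the expected code length is the sum of the merged weights.
merge 19/130 + 2/13 → 3/10
merge 33/130 + 3/10 → 36/65
merge 29/65 + 36/65 → 1
L = 3/10 + 36/65 + 1 = 241/130 ≈ 1.854 bits/symbol.

1.854 bits/symbol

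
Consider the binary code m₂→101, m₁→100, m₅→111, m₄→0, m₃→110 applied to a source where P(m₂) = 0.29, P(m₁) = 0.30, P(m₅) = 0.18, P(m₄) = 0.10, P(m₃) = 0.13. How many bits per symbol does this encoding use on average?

L̄ = Σ pᵢ·ℓᵢ = 0.29·3 + 0.30·3 + 0.18·3 + 0.10·1 + 0.13·3 = 2.8 bits/symbol.

2.8 bits/symbol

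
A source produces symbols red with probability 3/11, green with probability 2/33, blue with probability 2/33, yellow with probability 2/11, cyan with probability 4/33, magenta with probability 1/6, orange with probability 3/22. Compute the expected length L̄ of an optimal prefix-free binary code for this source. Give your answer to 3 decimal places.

2.667 bits/symbol

Repeatedly combine the two least-probable nodes; the expected code length is the sum of the merged weights.
merge 2/33 + 2/33 → 4/33
merge 4/33 + 4/33 → 8/33
merge 3/22 + 1/6 → 10/33
merge 2/11 + 8/33 → 14/33
merge 3/11 + 10/33 → 19/33
merge 14/33 + 19/33 → 1
L = 4/33 + 8/33 + 10/33 + 14/33 + 19/33 + 1 = 8/3 ≈ 2.667 bits/symbol.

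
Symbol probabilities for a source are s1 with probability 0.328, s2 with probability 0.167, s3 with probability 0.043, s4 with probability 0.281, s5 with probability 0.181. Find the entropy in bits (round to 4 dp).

2.1149 bits

H = −Σ pᵢ log₂ pᵢ.
−0.328·log₂(0.328) = 0.5275
−0.167·log₂(0.167) = 0.4312
−0.043·log₂(0.043) = 0.1952
−0.281·log₂(0.281) = 0.5146
−0.181·log₂(0.181) = 0.4463
Sum ≈ 2.1149 → 2.1149 bits.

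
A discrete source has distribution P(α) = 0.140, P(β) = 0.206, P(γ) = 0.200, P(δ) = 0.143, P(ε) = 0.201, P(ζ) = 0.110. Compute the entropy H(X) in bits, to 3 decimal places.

H = −Σ pᵢ log₂ pᵢ.
−0.140·log₂(0.140) = 0.3971
−0.206·log₂(0.206) = 0.4695
−0.200·log₂(0.200) = 0.4644
−0.143·log₂(0.143) = 0.4012
−0.201·log₂(0.201) = 0.4653
−0.110·log₂(0.110) = 0.3503
Sum ≈ 2.5478 → 2.548 bits.

2.548 bits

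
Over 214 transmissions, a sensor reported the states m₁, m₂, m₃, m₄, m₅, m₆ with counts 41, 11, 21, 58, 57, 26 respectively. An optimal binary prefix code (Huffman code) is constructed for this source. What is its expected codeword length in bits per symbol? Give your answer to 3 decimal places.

2.421 bits/symbol

Probabilities are the counts divided by 214.
Repeatedly combine the two least-probable nodes; the expected code length is the sum of the merged weights.
merge 11/214 + 21/214 → 16/107
merge 13/107 + 16/107 → 29/107
merge 41/214 + 57/214 → 49/107
merge 29/107 + 29/107 → 58/107
merge 49/107 + 58/107 → 1
L = 16/107 + 29/107 + 49/107 + 58/107 + 1 = 259/107 ≈ 2.421 bits/symbol.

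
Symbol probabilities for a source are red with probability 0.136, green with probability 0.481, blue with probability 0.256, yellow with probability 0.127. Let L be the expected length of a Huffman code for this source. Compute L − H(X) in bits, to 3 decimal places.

Entropy H = −Σ p log₂ p ≈ 1.7807 bits.
Huffman merges: 127/1000+17/125→263/1000; 32/125+263/1000→519/1000; 481/1000+519/1000→1. L = 891/500 ≈ 1.7820.
L − H = 1.7820 − 1.7807 = 0.001 bits.

0.001 bits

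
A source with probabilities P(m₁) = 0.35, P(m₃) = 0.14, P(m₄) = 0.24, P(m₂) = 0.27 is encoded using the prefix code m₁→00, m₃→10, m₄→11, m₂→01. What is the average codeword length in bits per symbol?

L̄ = Σ pᵢ·ℓᵢ = 0.35·2 + 0.14·2 + 0.24·2 + 0.27·2 = 2 bits/symbol.

2 bits/symbol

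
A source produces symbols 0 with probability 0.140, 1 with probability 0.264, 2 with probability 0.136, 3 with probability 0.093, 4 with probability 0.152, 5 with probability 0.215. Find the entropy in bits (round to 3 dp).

H = −Σ pᵢ log₂ pᵢ.
−0.140·log₂(0.140) = 0.3971
−0.264·log₂(0.264) = 0.5072
−0.136·log₂(0.136) = 0.3915
−0.093·log₂(0.093) = 0.3187
−0.152·log₂(0.152) = 0.4131
−0.215·log₂(0.215) = 0.4768
Sum ≈ 2.5044 → 2.504 bits.

2.504 bits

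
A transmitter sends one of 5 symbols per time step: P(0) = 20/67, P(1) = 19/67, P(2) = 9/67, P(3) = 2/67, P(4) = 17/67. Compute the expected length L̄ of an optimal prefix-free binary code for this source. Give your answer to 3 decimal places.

Repeatedly combine the two least-probable nodes; the expected code length is the sum of the merged weights.
merge 2/67 + 9/67 → 11/67
merge 11/67 + 17/67 → 28/67
merge 19/67 + 20/67 → 39/67
merge 28/67 + 39/67 → 1
L = 11/67 + 28/67 + 39/67 + 1 = 145/67 ≈ 2.164 bits/symbol.

2.164 bits/symbol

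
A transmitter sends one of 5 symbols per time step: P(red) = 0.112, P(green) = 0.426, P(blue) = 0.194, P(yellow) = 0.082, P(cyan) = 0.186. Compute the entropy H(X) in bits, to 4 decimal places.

H = −Σ pᵢ log₂ pᵢ.
−0.112·log₂(0.112) = 0.3537
−0.426·log₂(0.426) = 0.5244
−0.194·log₂(0.194) = 0.4590
−0.082·log₂(0.082) = 0.2959
−0.186·log₂(0.186) = 0.4514
Sum ≈ 2.0844 → 2.0844 bits.

2.0844 bits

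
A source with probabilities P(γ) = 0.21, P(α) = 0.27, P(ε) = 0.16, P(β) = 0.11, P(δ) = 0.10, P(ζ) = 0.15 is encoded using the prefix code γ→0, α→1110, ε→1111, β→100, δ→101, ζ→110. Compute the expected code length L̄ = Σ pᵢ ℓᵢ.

L̄ = Σ pᵢ·ℓᵢ = 0.21·1 + 0.27·4 + 0.16·4 + 0.11·3 + 0.10·3 + 0.15·3 = 3.01 bits/symbol.

3.01 bits/symbol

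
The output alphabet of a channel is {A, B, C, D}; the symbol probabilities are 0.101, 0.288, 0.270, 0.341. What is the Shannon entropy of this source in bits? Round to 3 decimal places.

1.891 bits

H = −Σ pᵢ log₂ pᵢ.
−0.101·log₂(0.101) = 0.3341
−0.288·log₂(0.288) = 0.5172
−0.270·log₂(0.270) = 0.5100
−0.341·log₂(0.341) = 0.5293
Sum ≈ 1.8906 → 1.891 bits.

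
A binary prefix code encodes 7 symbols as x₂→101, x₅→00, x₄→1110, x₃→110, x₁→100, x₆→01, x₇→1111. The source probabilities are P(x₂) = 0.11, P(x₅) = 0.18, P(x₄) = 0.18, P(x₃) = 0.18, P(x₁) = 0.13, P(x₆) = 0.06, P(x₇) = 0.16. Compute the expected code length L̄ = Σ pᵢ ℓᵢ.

3.1 bits/symbol

L̄ = Σ pᵢ·ℓᵢ = 0.11·3 + 0.18·2 + 0.18·4 + 0.18·3 + 0.13·3 + 0.06·2 + 0.16·4 = 3.1 bits/symbol.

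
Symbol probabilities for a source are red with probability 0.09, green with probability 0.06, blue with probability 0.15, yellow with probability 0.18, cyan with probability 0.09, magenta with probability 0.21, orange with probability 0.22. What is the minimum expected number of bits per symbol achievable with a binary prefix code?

2.72 bits/symbol

Repeatedly combine the two least-probable nodes; the expected code length is the sum of the merged weights.
merge 3/50 + 9/100 → 3/20
merge 9/100 + 3/20 → 6/25
merge 3/20 + 9/50 → 33/100
merge 21/100 + 11/50 → 43/100
merge 6/25 + 33/100 → 57/100
merge 43/100 + 57/100 → 1
L = 3/20 + 6/25 + 33/100 + 43/100 + 57/100 + 1 = 68/25 = 2.72 bits/symbol.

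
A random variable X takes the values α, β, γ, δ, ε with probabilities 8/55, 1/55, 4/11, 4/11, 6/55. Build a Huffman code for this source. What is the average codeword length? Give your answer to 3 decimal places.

Repeatedly combine the two least-probable nodes; the expected code length is the sum of the merged weights.
merge 1/55 + 6/55 → 7/55
merge 7/55 + 8/55 → 3/11
merge 3/11 + 4/11 → 7/11
merge 4/11 + 7/11 → 1
L = 7/55 + 3/11 + 7/11 + 1 = 112/55 ≈ 2.036 bits/symbol.

2.036 bits/symbol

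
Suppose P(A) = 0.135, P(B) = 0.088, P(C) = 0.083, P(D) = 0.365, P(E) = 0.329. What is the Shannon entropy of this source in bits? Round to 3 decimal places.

2.055 bits

H = −Σ pᵢ log₂ pᵢ.
−0.135·log₂(0.135) = 0.3900
−0.088·log₂(0.088) = 0.3086
−0.083·log₂(0.083) = 0.2980
−0.365·log₂(0.365) = 0.5307
−0.329·log₂(0.329) = 0.5277
Sum ≈ 2.0550 → 2.055 bits.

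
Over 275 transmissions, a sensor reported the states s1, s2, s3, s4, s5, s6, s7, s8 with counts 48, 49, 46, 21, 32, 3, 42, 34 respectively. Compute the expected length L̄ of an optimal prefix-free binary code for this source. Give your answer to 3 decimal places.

Probabilities are the counts divided by 275.
Repeatedly combine the two least-probable nodes; the expected code length is the sum of the merged weights.
merge 3/275 + 21/275 → 24/275
merge 24/275 + 32/275 → 56/275
merge 34/275 + 42/275 → 76/275
merge 46/275 + 48/275 → 94/275
merge 49/275 + 56/275 → 21/55
merge 76/275 + 94/275 → 34/55
merge 21/55 + 34/55 → 1
L = 24/275 + 56/275 + 76/275 + 94/275 + 21/55 + 34/55 + 1 = 32/11 ≈ 2.909 bits/symbol.

2.909 bits/symbol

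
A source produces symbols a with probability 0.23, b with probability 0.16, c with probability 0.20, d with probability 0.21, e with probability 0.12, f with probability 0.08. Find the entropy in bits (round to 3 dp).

H = −Σ pᵢ log₂ pᵢ.
−0.23·log₂(0.23) = 0.4877
−0.16·log₂(0.16) = 0.4230
−0.20·log₂(0.20) = 0.4644
−0.21·log₂(0.21) = 0.4728
−0.12·log₂(0.12) = 0.3671
−0.08·log₂(0.08) = 0.2915
Sum ≈ 2.5065 → 2.506 bits.

2.506 bits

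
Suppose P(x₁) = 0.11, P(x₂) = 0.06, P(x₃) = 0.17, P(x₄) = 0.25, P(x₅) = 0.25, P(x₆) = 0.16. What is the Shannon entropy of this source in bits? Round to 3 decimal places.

H = −Σ pᵢ log₂ pᵢ.
−0.11·log₂(0.11) = 0.3503
−0.06·log₂(0.06) = 0.2435
−0.17·log₂(0.17) = 0.4346
−0.25·log₂(0.25) = 0.5000
−0.25·log₂(0.25) = 0.5000
−0.16·log₂(0.16) = 0.4230
Sum ≈ 2.4514 → 2.451 bits.

2.451 bits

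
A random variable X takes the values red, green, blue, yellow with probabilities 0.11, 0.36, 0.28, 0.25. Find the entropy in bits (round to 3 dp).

1.895 bits

H = −Σ pᵢ log₂ pᵢ.
−0.11·log₂(0.11) = 0.3503
−0.36·log₂(0.36) = 0.5306
−0.28·log₂(0.28) = 0.5142
−0.25·log₂(0.25) = 0.5000
Sum ≈ 1.8951 → 1.895 bits.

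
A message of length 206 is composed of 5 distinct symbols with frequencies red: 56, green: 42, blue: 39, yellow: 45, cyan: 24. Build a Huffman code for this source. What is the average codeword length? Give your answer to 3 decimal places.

Probabilities are the counts divided by 206.
Repeatedly combine the two least-probable nodes; the expected code length is the sum of the merged weights.
merge 12/103 + 39/206 → 63/206
merge 21/103 + 45/206 → 87/206
merge 28/103 + 63/206 → 119/206
merge 87/206 + 119/206 → 1
L = 63/206 + 87/206 + 119/206 + 1 = 475/206 ≈ 2.306 bits/symbol.

2.306 bits/symbol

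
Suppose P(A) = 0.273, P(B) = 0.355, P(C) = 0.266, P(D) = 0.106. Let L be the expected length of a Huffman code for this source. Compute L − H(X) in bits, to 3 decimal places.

Entropy H = −Σ p log₂ p ≈ 1.8932 bits.
Huffman merges: 53/500+133/500→93/250; 273/1000+71/200→157/250; 93/250+157/250→1. L = 2 ≈ 2.0000.
L − H = 2.0000 − 1.8932 = 0.107 bits.

0.107 bits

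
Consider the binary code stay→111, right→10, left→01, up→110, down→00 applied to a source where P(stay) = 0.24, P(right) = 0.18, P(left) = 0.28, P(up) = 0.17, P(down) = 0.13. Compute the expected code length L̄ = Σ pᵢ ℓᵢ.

L̄ = Σ pᵢ·ℓᵢ = 0.24·3 + 0.18·2 + 0.28·2 + 0.17·3 + 0.13·2 = 2.41 bits/symbol.

2.41 bits/symbol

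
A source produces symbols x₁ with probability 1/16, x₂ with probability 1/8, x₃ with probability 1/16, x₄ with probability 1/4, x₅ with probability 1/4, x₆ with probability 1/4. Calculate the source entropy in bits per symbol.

Each probability is a power of 1/2, so log₂(1/p) is an integer.
H = Σ p·log₂(1/p) = 1/16·4 + 1/8·3 + 1/16·4 + 1/4·2 + 1/4·2 + 1/4·2 = 2.375 bits.

2.375 bits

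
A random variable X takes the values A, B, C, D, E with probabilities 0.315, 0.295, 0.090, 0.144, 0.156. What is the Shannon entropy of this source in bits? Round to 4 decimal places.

H = −Σ pᵢ log₂ pᵢ.
−0.315·log₂(0.315) = 0.5250
−0.295·log₂(0.295) = 0.5196
−0.090·log₂(0.090) = 0.3127
−0.144·log₂(0.144) = 0.4026
−0.156·log₂(0.156) = 0.4181
Sum ≈ 2.1779 → 2.1779 bits.

2.1779 bits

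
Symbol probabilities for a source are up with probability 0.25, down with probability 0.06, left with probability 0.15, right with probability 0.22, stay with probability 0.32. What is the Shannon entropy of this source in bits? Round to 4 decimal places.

2.1607 bits

H = −Σ pᵢ log₂ pᵢ.
−0.25·log₂(0.25) = 0.5000
−0.06·log₂(0.06) = 0.2435
−0.15·log₂(0.15) = 0.4105
−0.22·log₂(0.22) = 0.4806
−0.32·log₂(0.32) = 0.5260
Sum ≈ 2.1607 → 2.1607 bits.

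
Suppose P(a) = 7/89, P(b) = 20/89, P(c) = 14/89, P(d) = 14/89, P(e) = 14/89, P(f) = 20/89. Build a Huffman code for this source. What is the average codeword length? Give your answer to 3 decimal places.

Repeatedly combine the two least-probable nodes; the expected code length is the sum of the merged weights.
merge 7/89 + 14/89 → 21/89
merge 14/89 + 14/89 → 28/89
merge 20/89 + 20/89 → 40/89
merge 21/89 + 28/89 → 49/89
merge 40/89 + 49/89 → 1
L = 21/89 + 28/89 + 40/89 + 49/89 + 1 = 227/89 ≈ 2.551 bits/symbol.

2.551 bits/symbol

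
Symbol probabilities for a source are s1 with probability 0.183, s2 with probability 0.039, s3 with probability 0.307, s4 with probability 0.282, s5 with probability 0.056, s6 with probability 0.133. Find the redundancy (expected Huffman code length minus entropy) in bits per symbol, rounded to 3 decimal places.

Entropy H = −Σ p log₂ p ≈ 2.2889 bits.
Huffman merges: 39/1000+7/125→19/200; 19/200+133/1000→57/250; 183/1000+57/250→411/1000; 141/500+307/1000→589/1000; 411/1000+589/1000→1. L = 2323/1000 ≈ 2.3230.
L − H = 2.3230 − 2.2889 = 0.034 bits.

0.034 bits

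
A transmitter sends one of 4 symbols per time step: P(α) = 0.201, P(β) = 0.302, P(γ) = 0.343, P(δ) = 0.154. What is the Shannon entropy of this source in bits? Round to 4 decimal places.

1.9321 bits

H = −Σ pᵢ log₂ pᵢ.
−0.201·log₂(0.201) = 0.4653
−0.302·log₂(0.302) = 0.5217
−0.343·log₂(0.343) = 0.5295
−0.154·log₂(0.154) = 0.4156
Sum ≈ 1.9321 → 1.9321 bits.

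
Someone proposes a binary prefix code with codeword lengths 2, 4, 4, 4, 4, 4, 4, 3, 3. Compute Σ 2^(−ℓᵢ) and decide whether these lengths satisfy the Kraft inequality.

0.875; yes

With common denominator 2^4 = 16: Σ 2^(−ℓᵢ) = 4/16 + 1/16 + 1/16 + 1/16 + 1/16 + 1/16 + 1/16 + 2/16 + 2/16 = 14/16 = 0.875.
Kraft's inequality requires Σ ≤ 1; here Σ = 0.875 ≤ 1, so such a prefix code exists.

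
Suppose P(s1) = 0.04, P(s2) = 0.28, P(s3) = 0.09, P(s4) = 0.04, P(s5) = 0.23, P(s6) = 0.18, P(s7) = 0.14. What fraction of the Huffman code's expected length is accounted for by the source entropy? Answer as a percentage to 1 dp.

Entropy H = −Σ p log₂ p ≈ 2.5285 bits.
Huffman merges: 1/25+1/25→2/25; 2/25+9/100→17/100; 7/50+17/100→31/100; 9/50+23/100→41/100; 7/25+31/100→59/100; 41/100+59/100→1. L = 64/25 ≈ 2.5600.
Efficiency = H/L = 2.5285/2.5600 = 98.8%.

98.8%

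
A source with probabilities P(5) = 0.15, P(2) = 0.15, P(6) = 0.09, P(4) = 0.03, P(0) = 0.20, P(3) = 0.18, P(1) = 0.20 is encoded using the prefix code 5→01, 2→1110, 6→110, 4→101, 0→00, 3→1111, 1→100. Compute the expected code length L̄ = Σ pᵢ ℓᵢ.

L̄ = Σ pᵢ·ℓᵢ = 0.15·2 + 0.15·4 + 0.09·3 + 0.03·3 + 0.20·2 + 0.18·4 + 0.20·3 = 2.98 bits/symbol.

2.98 bits/symbol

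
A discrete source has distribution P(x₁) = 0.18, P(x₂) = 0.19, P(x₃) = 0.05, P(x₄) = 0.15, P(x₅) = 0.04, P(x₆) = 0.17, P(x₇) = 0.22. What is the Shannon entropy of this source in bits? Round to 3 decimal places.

2.628 bits

H = −Σ pᵢ log₂ pᵢ.
−0.18·log₂(0.18) = 0.4453
−0.19·log₂(0.19) = 0.4552
−0.05·log₂(0.05) = 0.2161
−0.15·log₂(0.15) = 0.4105
−0.04·log₂(0.04) = 0.1858
−0.17·log₂(0.17) = 0.4346
−0.22·log₂(0.22) = 0.4806
Sum ≈ 2.6281 → 2.628 bits.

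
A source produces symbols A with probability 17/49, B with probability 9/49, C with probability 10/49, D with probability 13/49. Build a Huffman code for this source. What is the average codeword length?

Repeatedly combine the two least-probable nodes; the expected code length is the sum of the merged weights.
merge 9/49 + 10/49 → 19/49
merge 13/49 + 17/49 → 30/49
merge 19/49 + 30/49 → 1
L = 19/49 + 30/49 + 1 = 2 bits/symbol.

2 bits/symbol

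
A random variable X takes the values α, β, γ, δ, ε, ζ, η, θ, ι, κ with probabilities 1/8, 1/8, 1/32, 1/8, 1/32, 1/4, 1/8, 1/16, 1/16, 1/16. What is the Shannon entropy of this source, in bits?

3.0625 bits

Each probability is a power of 1/2, so log₂(1/p) is an integer.
H = Σ p·log₂(1/p) = 1/8·3 + 1/8·3 + 1/32·5 + 1/8·3 + 1/32·5 + 1/4·2 + 1/8·3 + 1/16·4 + 1/16·4 + 1/16·4 = 3.0625 bits.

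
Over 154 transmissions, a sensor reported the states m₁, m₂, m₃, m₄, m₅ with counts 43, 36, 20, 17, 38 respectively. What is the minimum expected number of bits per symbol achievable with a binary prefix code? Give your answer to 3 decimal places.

2.240 bits/symbol

Probabilities are the counts divided by 154.
Repeatedly combine the two least-probable nodes; the expected code length is the sum of the merged weights.
merge 17/154 + 10/77 → 37/154
merge 18/77 + 37/154 → 73/154
merge 19/77 + 43/154 → 81/154
merge 73/154 + 81/154 → 1
L = 37/154 + 73/154 + 81/154 + 1 = 345/154 ≈ 2.240 bits/symbol.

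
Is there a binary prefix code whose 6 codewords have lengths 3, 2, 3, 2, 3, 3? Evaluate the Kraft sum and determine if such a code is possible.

With common denominator 2^3 = 8: Σ 2^(−ℓᵢ) = 1/8 + 2/8 + 1/8 + 2/8 + 1/8 + 1/8 = 8/8 = 1.
Kraft's inequality requires Σ ≤ 1; here Σ = 1 ≤ 1, so such a prefix code exists.

1; yes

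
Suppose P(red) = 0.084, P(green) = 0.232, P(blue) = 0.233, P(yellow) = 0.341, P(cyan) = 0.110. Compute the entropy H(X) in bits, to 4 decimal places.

H = −Σ pᵢ log₂ pᵢ.
−0.084·log₂(0.084) = 0.3002
−0.232·log₂(0.232) = 0.4890
−0.233·log₂(0.233) = 0.4897
−0.341·log₂(0.341) = 0.5293
−0.110·log₂(0.110) = 0.3503
Sum ≈ 2.1584 → 2.1584 bits.

2.1584 bits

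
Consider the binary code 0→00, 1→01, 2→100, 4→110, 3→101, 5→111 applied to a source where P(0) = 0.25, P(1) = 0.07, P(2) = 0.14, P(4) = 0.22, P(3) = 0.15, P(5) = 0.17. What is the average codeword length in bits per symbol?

2.68 bits/symbol

L̄ = Σ pᵢ·ℓᵢ = 0.25·2 + 0.07·2 + 0.14·3 + 0.22·3 + 0.15·3 + 0.17·3 = 2.68 bits/symbol.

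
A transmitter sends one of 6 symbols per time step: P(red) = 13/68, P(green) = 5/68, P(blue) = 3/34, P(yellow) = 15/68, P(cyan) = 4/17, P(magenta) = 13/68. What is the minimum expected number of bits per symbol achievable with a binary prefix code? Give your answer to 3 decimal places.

2.515 bits/symbol

Repeatedly combine the two least-probable nodes; the expected code length is the sum of the merged weights.
merge 5/68 + 3/34 → 11/68
merge 11/68 + 13/68 → 6/17
merge 13/68 + 15/68 → 7/17
merge 4/17 + 6/17 → 10/17
merge 7/17 + 10/17 → 1
L = 11/68 + 6/17 + 7/17 + 10/17 + 1 = 171/68 ≈ 2.515 bits/symbol.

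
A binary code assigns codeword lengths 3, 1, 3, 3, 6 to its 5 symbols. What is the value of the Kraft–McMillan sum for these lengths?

0.890625

With common denominator 2^6 = 64: Σ 2^(−ℓᵢ) = 8/64 + 32/64 + 8/64 + 8/64 + 1/64 = 57/64 = 0.890625.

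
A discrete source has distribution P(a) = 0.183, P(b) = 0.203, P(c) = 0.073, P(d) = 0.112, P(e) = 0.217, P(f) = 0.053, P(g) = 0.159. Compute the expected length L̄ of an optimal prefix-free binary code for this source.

2.706 bits/symbol

Repeatedly combine the two least-probable nodes; the expected code length is the sum of the merged weights.
merge 53/1000 + 73/1000 → 63/500
merge 14/125 + 63/500 → 119/500
merge 159/1000 + 183/1000 → 171/500
merge 203/1000 + 217/1000 → 21/50
merge 119/500 + 171/500 → 29/50
merge 21/50 + 29/50 → 1
L = 63/500 + 119/500 + 171/500 + 21/50 + 29/50 + 1 = 1353/500 = 2.706 bits/symbol.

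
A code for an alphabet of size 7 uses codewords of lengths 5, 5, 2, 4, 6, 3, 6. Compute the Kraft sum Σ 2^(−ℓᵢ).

With common denominator 2^6 = 64: Σ 2^(−ℓᵢ) = 2/64 + 2/64 + 16/64 + 4/64 + 1/64 + 8/64 + 1/64 = 34/64 = 0.53125.

0.53125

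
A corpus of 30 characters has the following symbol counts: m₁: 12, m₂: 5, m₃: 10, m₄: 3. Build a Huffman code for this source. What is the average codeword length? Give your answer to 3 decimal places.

Probabilities are the counts divided by 30.
Repeatedly combine the two least-probable nodes; the expected code length is the sum of the merged weights.
merge 1/10 + 1/6 → 4/15
merge 4/15 + 1/3 → 3/5
merge 2/5 + 3/5 → 1
L = 4/15 + 3/5 + 1 = 28/15 ≈ 1.867 bits/symbol.

1.867 bits/symbol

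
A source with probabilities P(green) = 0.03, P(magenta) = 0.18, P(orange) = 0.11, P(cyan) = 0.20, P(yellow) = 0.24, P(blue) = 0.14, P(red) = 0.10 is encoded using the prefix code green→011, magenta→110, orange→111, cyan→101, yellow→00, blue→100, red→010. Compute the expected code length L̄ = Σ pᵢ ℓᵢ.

2.76 bits/symbol

L̄ = Σ pᵢ·ℓᵢ = 0.03·3 + 0.18·3 + 0.11·3 + 0.20·3 + 0.24·2 + 0.14·3 + 0.10·3 = 2.76 bits/symbol.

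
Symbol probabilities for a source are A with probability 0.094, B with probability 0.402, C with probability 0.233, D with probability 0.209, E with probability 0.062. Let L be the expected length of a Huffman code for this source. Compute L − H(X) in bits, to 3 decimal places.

0.059 bits

Entropy H = −Σ p log₂ p ≈ 2.0596 bits.
Huffman merges: 31/500+47/500→39/250; 39/250+209/1000→73/200; 233/1000+73/200→299/500; 201/500+299/500→1. L = 2119/1000 ≈ 2.1190.
L − H = 2.1190 − 2.0596 = 0.059 bits.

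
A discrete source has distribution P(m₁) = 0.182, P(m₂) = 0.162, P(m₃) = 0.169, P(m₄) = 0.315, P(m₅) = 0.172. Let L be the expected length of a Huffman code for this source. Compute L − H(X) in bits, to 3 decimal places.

Entropy H = −Σ p log₂ p ≈ 2.2680 bits.
Huffman merges: 81/500+169/1000→331/1000; 43/250+91/500→177/500; 63/200+331/1000→323/500; 177/500+323/500→1. L = 2331/1000 ≈ 2.3310.
L − H = 2.3310 − 2.2680 = 0.063 bits.

0.063 bits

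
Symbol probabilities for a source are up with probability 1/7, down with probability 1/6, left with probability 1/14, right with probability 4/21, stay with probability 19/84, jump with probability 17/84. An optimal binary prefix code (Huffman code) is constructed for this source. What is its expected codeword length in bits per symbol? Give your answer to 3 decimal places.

2.571 bits/symbol

Repeatedly combine the two least-probable nodes; the expected code length is the sum of the merged weights.
merge 1/14 + 1/7 → 3/14
merge 1/6 + 4/21 → 5/14
merge 17/84 + 3/14 → 5/12
merge 19/84 + 5/14 → 7/12
merge 5/12 + 7/12 → 1
L = 3/14 + 5/14 + 5/12 + 7/12 + 1 = 18/7 ≈ 2.571 bits/symbol.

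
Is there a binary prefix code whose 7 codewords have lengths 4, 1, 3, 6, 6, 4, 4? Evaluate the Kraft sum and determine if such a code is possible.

0.84375; yes

With common denominator 2^6 = 64: Σ 2^(−ℓᵢ) = 4/64 + 32/64 + 8/64 + 1/64 + 1/64 + 4/64 + 4/64 = 54/64 = 0.84375.
Kraft's inequality requires Σ ≤ 1; here Σ = 0.84375 ≤ 1, so such a prefix code exists.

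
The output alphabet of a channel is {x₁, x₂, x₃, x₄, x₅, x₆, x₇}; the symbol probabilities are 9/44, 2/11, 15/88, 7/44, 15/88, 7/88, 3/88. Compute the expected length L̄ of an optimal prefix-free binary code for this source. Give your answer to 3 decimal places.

2.727 bits/symbol

Repeatedly combine the two least-probable nodes; the expected code length is the sum of the merged weights.
merge 3/88 + 7/88 → 5/44
merge 5/44 + 7/44 → 3/11
merge 15/88 + 15/88 → 15/44
merge 2/11 + 9/44 → 17/44
merge 3/11 + 15/44 → 27/44
merge 17/44 + 27/44 → 1
L = 5/44 + 3/11 + 15/44 + 17/44 + 27/44 + 1 = 30/11 ≈ 2.727 bits/symbol.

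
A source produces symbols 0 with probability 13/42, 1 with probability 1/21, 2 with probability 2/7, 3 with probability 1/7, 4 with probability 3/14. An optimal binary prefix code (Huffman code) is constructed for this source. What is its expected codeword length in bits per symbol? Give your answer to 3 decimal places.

2.190 bits/symbol

Repeatedly combine the two least-probable nodes; the expected code length is the sum of the merged weights.
merge 1/21 + 1/7 → 4/21
merge 4/21 + 3/14 → 17/42
merge 2/7 + 13/42 → 25/42
merge 17/42 + 25/42 → 1
L = 4/21 + 17/42 + 25/42 + 1 = 46/21 ≈ 2.190 bits/symbol.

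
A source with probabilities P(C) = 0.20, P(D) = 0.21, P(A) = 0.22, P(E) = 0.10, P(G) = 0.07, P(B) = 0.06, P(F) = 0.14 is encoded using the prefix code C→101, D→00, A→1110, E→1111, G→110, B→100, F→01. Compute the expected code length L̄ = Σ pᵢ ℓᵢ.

L̄ = Σ pᵢ·ℓᵢ = 0.20·3 + 0.21·2 + 0.22·4 + 0.10·4 + 0.07·3 + 0.06·3 + 0.14·2 = 2.97 bits/symbol.

2.97 bits/symbol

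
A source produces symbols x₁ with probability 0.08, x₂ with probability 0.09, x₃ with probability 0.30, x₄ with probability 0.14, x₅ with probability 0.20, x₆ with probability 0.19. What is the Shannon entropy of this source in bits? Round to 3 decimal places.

H = −Σ pᵢ log₂ pᵢ.
−0.08·log₂(0.08) = 0.2915
−0.09·log₂(0.09) = 0.3127
−0.30·log₂(0.30) = 0.5211
−0.14·log₂(0.14) = 0.3971
−0.20·log₂(0.20) = 0.4644
−0.19·log₂(0.19) = 0.4552
Sum ≈ 2.4420 → 2.442 bits.

2.442 bits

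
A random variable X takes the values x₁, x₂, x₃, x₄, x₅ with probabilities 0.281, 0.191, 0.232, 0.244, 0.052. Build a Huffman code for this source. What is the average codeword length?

2.243 bits/symbol

Repeatedly combine the two least-probable nodes; the expected code length is the sum of the merged weights.
merge 13/250 + 191/1000 → 243/1000
merge 29/125 + 243/1000 → 19/40
merge 61/250 + 281/1000 → 21/40
merge 19/40 + 21/40 → 1
L = 243/1000 + 19/40 + 21/40 + 1 = 2243/1000 = 2.243 bits/symbol.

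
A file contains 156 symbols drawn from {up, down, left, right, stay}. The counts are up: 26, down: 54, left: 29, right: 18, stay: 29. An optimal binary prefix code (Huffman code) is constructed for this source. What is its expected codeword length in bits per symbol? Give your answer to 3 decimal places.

2.282 bits/symbol

Probabilities are the counts divided by 156.
Repeatedly combine the two least-probable nodes; the expected code length is the sum of the merged weights.
merge 3/26 + 1/6 → 11/39
merge 29/156 + 29/156 → 29/78
merge 11/39 + 9/26 → 49/78
merge 29/78 + 49/78 → 1
L = 11/39 + 29/78 + 49/78 + 1 = 89/39 ≈ 2.282 bits/symbol.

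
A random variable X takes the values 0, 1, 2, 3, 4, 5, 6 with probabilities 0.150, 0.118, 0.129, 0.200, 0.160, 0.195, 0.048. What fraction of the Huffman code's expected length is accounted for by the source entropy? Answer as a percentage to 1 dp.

97.9%

Entropy H = −Σ p log₂ p ≈ 2.7131 bits.
Huffman merges: 6/125+59/500→83/500; 129/1000+3/20→279/1000; 4/25+83/500→163/500; 39/200+1/5→79/200; 279/1000+163/500→121/200; 79/200+121/200→1. L = 2771/1000 ≈ 2.7710.
Efficiency = H/L = 2.7131/2.7710 = 97.9%.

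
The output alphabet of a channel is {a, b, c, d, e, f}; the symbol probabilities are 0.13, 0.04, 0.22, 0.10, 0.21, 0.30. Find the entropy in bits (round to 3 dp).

2.375 bits

H = −Σ pᵢ log₂ pᵢ.
−0.13·log₂(0.13) = 0.3826
−0.04·log₂(0.04) = 0.1858
−0.22·log₂(0.22) = 0.4806
−0.10·log₂(0.10) = 0.3322
−0.21·log₂(0.21) = 0.4728
−0.30·log₂(0.30) = 0.5211
Sum ≈ 2.3751 → 2.375 bits.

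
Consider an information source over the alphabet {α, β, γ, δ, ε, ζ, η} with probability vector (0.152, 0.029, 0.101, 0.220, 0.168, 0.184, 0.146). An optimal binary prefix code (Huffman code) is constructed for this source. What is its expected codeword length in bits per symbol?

Repeatedly combine the two least-probable nodes; the expected code length is the sum of the merged weights.
merge 29/1000 + 101/1000 → 13/100
merge 13/100 + 73/500 → 69/250
merge 19/125 + 21/125 → 8/25
merge 23/125 + 11/50 → 101/250
merge 69/250 + 8/25 → 149/250
merge 101/250 + 149/250 → 1
L = 13/100 + 69/250 + 8/25 + 101/250 + 149/250 + 1 = 1363/500 = 2.726 bits/symbol.

2.726 bits/symbol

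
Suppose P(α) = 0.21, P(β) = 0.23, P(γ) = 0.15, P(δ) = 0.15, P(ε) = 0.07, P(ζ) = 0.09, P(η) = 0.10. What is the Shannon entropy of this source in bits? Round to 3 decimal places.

H = −Σ pᵢ log₂ pᵢ.
−0.21·log₂(0.21) = 0.4728
−0.23·log₂(0.23) = 0.4877
−0.15·log₂(0.15) = 0.4105
−0.15·log₂(0.15) = 0.4105
−0.07·log₂(0.07) = 0.2686
−0.09·log₂(0.09) = 0.3127
−0.10·log₂(0.10) = 0.3322
Sum ≈ 2.6950 → 2.695 bits.

2.695 bits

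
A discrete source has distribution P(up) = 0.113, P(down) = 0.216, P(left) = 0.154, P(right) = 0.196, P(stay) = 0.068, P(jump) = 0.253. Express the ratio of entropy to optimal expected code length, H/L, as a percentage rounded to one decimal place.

98.4%

Entropy H = −Σ p log₂ p ≈ 2.4748 bits.
Huffman merges: 17/250+113/1000→181/1000; 77/500+181/1000→67/200; 49/250+27/125→103/250; 253/1000+67/200→147/250; 103/250+147/250→1. L = 629/250 ≈ 2.5160.
Efficiency = H/L = 2.4748/2.5160 = 98.4%.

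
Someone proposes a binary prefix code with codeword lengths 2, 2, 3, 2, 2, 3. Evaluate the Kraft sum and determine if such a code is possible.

With common denominator 2^3 = 8: Σ 2^(−ℓᵢ) = 2/8 + 2/8 + 1/8 + 2/8 + 2/8 + 1/8 = 10/8 = 1.25.
Kraft's inequality requires Σ ≤ 1; here Σ = 1.25 > 1, so no such prefix code exists.

1.25; no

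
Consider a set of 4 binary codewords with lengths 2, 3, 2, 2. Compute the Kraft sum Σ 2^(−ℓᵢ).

With common denominator 2^3 = 8: Σ 2^(−ℓᵢ) = 2/8 + 1/8 + 2/8 + 2/8 = 7/8 = 0.875.

0.875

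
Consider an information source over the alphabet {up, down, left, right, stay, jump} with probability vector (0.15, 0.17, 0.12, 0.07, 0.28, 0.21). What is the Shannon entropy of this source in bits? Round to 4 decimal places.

H = −Σ pᵢ log₂ pᵢ.
−0.15·log₂(0.15) = 0.4105
−0.17·log₂(0.17) = 0.4346
−0.12·log₂(0.12) = 0.3671
−0.07·log₂(0.07) = 0.2686
−0.28·log₂(0.28) = 0.5142
−0.21·log₂(0.21) = 0.4728
Sum ≈ 2.4678 → 2.4678 bits.

2.4678 bits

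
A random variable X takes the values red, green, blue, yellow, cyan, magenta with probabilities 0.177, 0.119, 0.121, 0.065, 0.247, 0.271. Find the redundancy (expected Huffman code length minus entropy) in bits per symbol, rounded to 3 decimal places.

Entropy H = −Σ p log₂ p ≈ 2.4414 bits.
Huffman merges: 13/200+119/1000→23/125; 121/1000+177/1000→149/500; 23/125+247/1000→431/1000; 271/1000+149/500→569/1000; 431/1000+569/1000→1. L = 1241/500 ≈ 2.4820.
L − H = 2.4820 − 2.4414 = 0.041 bits.

0.041 bits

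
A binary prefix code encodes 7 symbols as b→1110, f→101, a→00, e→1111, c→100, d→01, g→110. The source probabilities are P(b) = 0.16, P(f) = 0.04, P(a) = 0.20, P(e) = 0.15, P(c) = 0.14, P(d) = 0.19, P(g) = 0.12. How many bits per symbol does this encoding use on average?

2.92 bits/symbol

L̄ = Σ pᵢ·ℓᵢ = 0.16·4 + 0.04·3 + 0.20·2 + 0.15·4 + 0.14·3 + 0.19·2 + 0.12·3 = 2.92 bits/symbol.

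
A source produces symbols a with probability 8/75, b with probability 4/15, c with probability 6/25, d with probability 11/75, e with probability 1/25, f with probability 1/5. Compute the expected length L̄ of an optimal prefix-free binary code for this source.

2.44 bits/symbol

Repeatedly combine the two least-probable nodes; the expected code length is the sum of the merged weights.
merge 1/25 + 8/75 → 11/75
merge 11/75 + 11/75 → 22/75
merge 1/5 + 6/25 → 11/25
merge 4/15 + 22/75 → 14/25
merge 11/25 + 14/25 → 1
L = 11/75 + 22/75 + 11/25 + 14/25 + 1 = 61/25 = 2.44 bits/symbol.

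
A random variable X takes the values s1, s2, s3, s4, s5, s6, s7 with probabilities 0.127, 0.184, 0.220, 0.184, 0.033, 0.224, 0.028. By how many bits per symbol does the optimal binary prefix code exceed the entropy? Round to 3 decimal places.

Entropy H = −Σ p log₂ p ≈ 2.5477 bits.
Huffman merges: 7/250+33/1000→61/1000; 61/1000+127/1000→47/250; 23/125+23/125→46/125; 47/250+11/50→51/125; 28/125+46/125→74/125; 51/125+74/125→1. L = 2617/1000 ≈ 2.6170.
L − H = 2.6170 − 2.5477 = 0.069 bits.

0.069 bits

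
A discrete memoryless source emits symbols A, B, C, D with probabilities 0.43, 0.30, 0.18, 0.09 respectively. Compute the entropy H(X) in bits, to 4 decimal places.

H = −Σ pᵢ log₂ pᵢ.
−0.43·log₂(0.43) = 0.5236
−0.30·log₂(0.30) = 0.5211
−0.18·log₂(0.18) = 0.4453
−0.09·log₂(0.09) = 0.3127
Sum ≈ 1.8026 → 1.8026 bits.

1.8026 bits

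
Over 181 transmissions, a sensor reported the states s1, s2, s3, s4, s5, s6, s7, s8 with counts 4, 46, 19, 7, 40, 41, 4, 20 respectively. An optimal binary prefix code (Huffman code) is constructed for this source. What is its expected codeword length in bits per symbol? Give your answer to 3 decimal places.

Probabilities are the counts divided by 181.
Repeatedly combine the two least-probable nodes; the expected code length is the sum of the merged weights.
merge 4/181 + 4/181 → 8/181
merge 7/181 + 8/181 → 15/181
merge 15/181 + 19/181 → 34/181
merge 20/181 + 34/181 → 54/181
merge 40/181 + 41/181 → 81/181
merge 46/181 + 54/181 → 100/181
merge 81/181 + 100/181 → 1
L = 8/181 + 15/181 + 34/181 + 54/181 + 81/181 + 100/181 + 1 = 473/181 ≈ 2.613 bits/symbol.

2.613 bits/symbol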